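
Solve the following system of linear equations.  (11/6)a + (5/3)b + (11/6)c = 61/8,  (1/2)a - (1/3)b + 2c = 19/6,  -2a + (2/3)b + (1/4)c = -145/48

Row-reduce the augmented matrix:
R1 ← R1 / (11/6).
R2 ← R2 − 1/2·R1.
R3 ← R3 + 2·R1.
R2 ← R2 / (-26/33).
R1 ← R1 − 10/11·R2.
R3 ← R3 − 82/33·R2.
R3 ← R3 / (363/52).
R1 ← R1 − 71/26·R3.
R2 ← R2 + 99/52·R3.
Reading off the reduced rows gives a = 2, b = 1, c = 5/4.

a = 2, b = 1, c = 5/4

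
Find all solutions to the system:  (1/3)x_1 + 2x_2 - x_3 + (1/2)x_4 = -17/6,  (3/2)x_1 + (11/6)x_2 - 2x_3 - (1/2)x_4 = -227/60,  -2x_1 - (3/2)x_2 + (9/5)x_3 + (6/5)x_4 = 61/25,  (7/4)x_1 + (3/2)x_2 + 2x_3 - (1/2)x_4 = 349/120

x_1 = -3/2, x_2 = 2/5, x_3 = 9/5, x_4 = -8/3

Row-reduce the augmented matrix:
R1 ← R1 / (1/3).
R2 ← R2 − 3/2·R1.
R3 ← R3 + 2·R1.
R4 ← R4 − 7/4·R1.
R2 ← R2 / (-43/6).
R1 ← R1 − 6·R2.
R3 ← R3 − 21/2·R2.
R4 ← R4 + 9·R2.
R3 ← R3 / (-231/430).
R1 ← R1 + 39/43·R3.
R2 ← R2 + 15/43·R3.
R4 ← R4 − 707/172·R3.
R4 ← R4 / (18/11).
R1 ← R1 + 12/11·R4.
R2 ← R2 − 3/11·R4.
R3 ← R3 + 7/22·R4.
Reading off the reduced rows gives x_1 = -3/2, x_2 = 2/5, x_3 = 9/5, x_4 = -8/3.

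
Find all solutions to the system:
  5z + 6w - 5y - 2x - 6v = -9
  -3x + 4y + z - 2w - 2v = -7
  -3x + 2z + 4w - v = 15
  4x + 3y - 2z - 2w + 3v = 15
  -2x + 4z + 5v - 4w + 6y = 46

x = 1, y = 3, z = 4, w = 4, v = 6

Row-reduce the augmented matrix:
R1 ← R1 / (-2).
R2 ← R2 + 3·R1.
R3 ← R3 + 3·R1.
R4 ← R4 − 4·R1.
R5 ← R5 + 2·R1.
R2 ← R2 / (23/2).
R1 ← R1 − 5/2·R2.
R3 ← R3 − 15/2·R2.
R4 ← R4 + 7·R2.
R5 ← R5 − 11·R2.
R3 ← R3 / (-29/23).
R1 ← R1 + 25/23·R3.
R2 ← R2 + 13/23·R3.
R4 ← R4 − 93/23·R3.
R5 ← R5 − 120/23·R3.
R4 ← R4 / (298/29).
R1 ← R1 + 72/29·R4.
R2 ← R2 + 56/29·R4.
R3 ← R3 + 50/29·R4.
R5 ← R5 − 276/29·R4.
R5 ← R5 / (1893/149).
R1 ← R1 − 5/149·R5.
R2 ← R2 − 37/149·R5.
R3 ← R3 + 249/149·R5.
R4 ← R4 − 91/149·R5.
Reading off the reduced rows gives x = 1, y = 3, z = 4, w = 4, v = 6.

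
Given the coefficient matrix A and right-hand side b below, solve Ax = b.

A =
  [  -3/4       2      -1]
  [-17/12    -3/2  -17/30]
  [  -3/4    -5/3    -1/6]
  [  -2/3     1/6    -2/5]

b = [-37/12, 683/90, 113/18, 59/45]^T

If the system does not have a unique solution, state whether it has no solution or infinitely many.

Row-reduce the augmented matrix:
R1 ← R1 / (-3/4).
R2 ← R2 + 17/12·R1.
R3 ← R3 + 3/4·R1.
R4 ← R4 + 2/3·R1.
R2 ← R2 / (-95/18).
R1 ← R1 + 8/3·R2.
R3 ← R3 + 11/3·R2.
R4 ← R4 + 29/18·R2.
R3 ← R3 / (-81/950).
R1 ← R1 − 316/475·R3.
R2 ← R2 + 119/475·R3.
R4 ← R4 − 81/950·R3.
R4 reduces to 0 = 0, so the extra equation is consistent.
Reading off the reduced rows gives x_1 = -7/3, x_2 = -8/3, x_3 = -1/2.

x_1 = -7/3, x_2 = -8/3, x_3 = -1/2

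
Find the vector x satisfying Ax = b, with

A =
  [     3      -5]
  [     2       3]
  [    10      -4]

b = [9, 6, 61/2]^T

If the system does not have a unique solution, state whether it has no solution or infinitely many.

no solution

Row-reduce:
R1 ← R1 / (3).
R2 ← R2 − 2·R1.
R3 ← R3 − 10·R1.
R2 ← R2 / (19/3).
R1 ← R1 + 5/3·R2.
R3 ← R3 − 38/3·R2.
Row 3 reduces to 0 = 1/2, a contradiction. The system is inconsistent.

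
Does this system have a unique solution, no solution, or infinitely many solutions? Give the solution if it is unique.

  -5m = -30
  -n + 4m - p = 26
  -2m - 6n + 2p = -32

Row-reduce the augmented matrix:
R1 ← R1 / (-5).
R2 ← R2 − 4·R1.
R3 ← R3 + 2·R1.
R2 ← R2 / (-1).
R3 ← R3 + 6·R2.
R3 ← R3 / (8).
R2 ← R2 − 1·R3.
Reading off the reduced rows gives m = 6, n = 2, p = -4.

m = 6, n = 2, p = -4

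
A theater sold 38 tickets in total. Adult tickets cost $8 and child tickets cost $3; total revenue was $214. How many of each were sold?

adult tickets: 20, child tickets: 18

Let a = adult tickets, c = child tickets.
  a + c = 38
  3c + 8a = 214
Row-reduce the augmented matrix:
R2 ← R2 − 8·R1.
R2 ← R2 / (-5).
R1 ← R1 − 1·R2.
Reading off the reduced rows gives a = 20, c = 18.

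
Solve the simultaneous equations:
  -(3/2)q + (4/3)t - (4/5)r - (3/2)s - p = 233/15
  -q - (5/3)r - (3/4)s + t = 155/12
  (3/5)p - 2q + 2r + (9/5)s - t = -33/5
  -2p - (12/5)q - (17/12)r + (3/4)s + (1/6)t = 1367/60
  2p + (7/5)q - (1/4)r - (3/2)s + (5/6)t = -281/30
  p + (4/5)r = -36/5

no solution

Row-reduce:
R1 ← R1 / (-1).
R3 ← R3 − 3/5·R1.
R4 ← R4 + 2·R1.
R5 ← R5 − 2·R1.
R6 ← R6 − 1·R1.
R2 ← R2 / (-1).
R1 ← R1 − 3/2·R2.
R3 ← R3 + 29/10·R2.
R4 ← R4 − 3/5·R2.
R5 ← R5 + 8/5·R2.
R6 ← R6 + 3/2·R2.
R3 ← R3 / (953/150).
R1 ← R1 + 17/10·R3.
R2 ← R2 − 5/3·R3.
R4 ← R4 + 49/60·R3.
R5 ← R5 − 49/60·R3.
R6 ← R6 − 5/2·R3.
R4 ← R4 / (281727/76240).
R1 ← R1 − 2283/1906·R4.
R2 ← R2 + 54/953·R4.
R3 ← R3 − 1845/3812·R4.
R5 ← R5 + 281727/76240·R4.
R6 ← R6 + 3021/1906·R4.
Swap R5 and R6.
R5 ← R5 / (6319/93909).
R1 ← R1 − 7721/93909·R5.
R2 ← R2 + 6950/31303·R5.
R3 ← R3 + 5850/31303·R5.
R4 ← R4 + 58412/93909·R5.
Row 6 reduces to 0 = 1/2, a contradiction. The system is inconsistent.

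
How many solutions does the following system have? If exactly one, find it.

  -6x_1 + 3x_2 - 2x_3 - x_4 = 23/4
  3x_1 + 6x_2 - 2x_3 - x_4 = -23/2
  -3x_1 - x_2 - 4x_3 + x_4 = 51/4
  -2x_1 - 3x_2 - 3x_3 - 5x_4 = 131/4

Row-reduce the augmented matrix:
R1 ← R1 / (-6).
R2 ← R2 − 3·R1.
R3 ← R3 + 3·R1.
R4 ← R4 + 2·R1.
R2 ← R2 / (15/2).
R1 ← R1 + 1/2·R2.
R3 ← R3 + 5/2·R2.
R4 ← R4 + 4·R2.
R3 ← R3 / (-4).
R1 ← R1 − 2/15·R3.
R2 ← R2 + 2/5·R3.
R4 ← R4 + 59/15·R3.
R4 ← R4 / (-129/20).
R1 ← R1 − 1/10·R4.
R2 ← R2 + 3/10·R4.
R3 ← R3 + 1/4·R4.
Reading off the reduced rows gives x_1 = -1, x_2 = -11/4, x_3 = -5/2, x_4 = -3.

x_1 = -1, x_2 = -11/4, x_3 = -5/2, x_4 = -3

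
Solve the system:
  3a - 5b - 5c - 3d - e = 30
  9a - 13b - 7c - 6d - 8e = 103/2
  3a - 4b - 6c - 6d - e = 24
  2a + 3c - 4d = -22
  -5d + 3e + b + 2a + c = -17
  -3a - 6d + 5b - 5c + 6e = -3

Row-reduce:
R1 ← R1 / (3).
R2 ← R2 − 9·R1.
R3 ← R3 − 3·R1.
R4 ← R4 − 2·R1.
R5 ← R5 − 2·R1.
R6 ← R6 + 3·R1.
R2 ← R2 / (2).
R1 ← R1 + 5/3·R2.
R3 ← R3 − 1·R2.
R4 ← R4 − 10/3·R2.
R5 ← R5 − 13/3·R2.
R3 ← R3 / (-5).
R1 ← R1 − 5·R3.
R2 ← R2 − 4·R3.
R4 ← R4 + 7·R3.
R5 ← R5 + 13·R3.
R6 ← R6 + 10·R3.
R4 ← R4 / (-7/10).
R1 ← R1 + 3·R4.
R2 ← R2 + 21/10·R4.
R3 ← R3 − 9/10·R4.
R5 ← R5 − 11/5·R4.
R5 ← R5 / (177/7).
R1 ← R1 + 179/7·R5.
R2 ← R2 + 17·R5.
R3 ← R3 − 46/7·R5.
R4 ← R4 + 55/7·R5.
Row 6 reduces to 0 = 1/2, a contradiction. The system is inconsistent.

no solution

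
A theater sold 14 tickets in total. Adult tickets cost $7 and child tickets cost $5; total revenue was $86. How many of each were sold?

adult tickets: 8, child tickets: 6

Let a = adult tickets, c = child tickets.
  a + c = 14
  7a + 5c = 86
Row-reduce the augmented matrix:
R2 ← R2 − 7·R1.
R2 ← R2 / (-2).
R1 ← R1 − 1·R2.
Reading off the reduced rows gives a = 8, c = 6.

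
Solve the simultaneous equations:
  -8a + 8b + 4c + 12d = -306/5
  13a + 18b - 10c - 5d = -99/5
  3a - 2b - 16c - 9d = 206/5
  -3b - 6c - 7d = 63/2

Row-reduce the augmented matrix:
R1 ← R1 / (-8).
R2 ← R2 − 13·R1.
R3 ← R3 − 3·R1.
R2 ← R2 / (31).
R1 ← R1 + 1·R2.
R3 ← R3 − 1·R2.
R4 ← R4 + 3·R2.
R3 ← R3 / (-446/31).
R1 ← R1 + 19/31·R3.
R2 ← R2 + 7/62·R3.
R4 ← R4 + 393/62·R3.
R4 ← R4 / (-760/223).
R1 ← R1 + 183/223·R4.
R2 ← R2 − 113/223·R4.
R3 ← R3 − 77/223·R4.
Reading off the reduced rows gives a = 2/5, b = -5/2, c = -1/2, d = -3.

a = 2/5, b = -5/2, c = -1/2, d = -3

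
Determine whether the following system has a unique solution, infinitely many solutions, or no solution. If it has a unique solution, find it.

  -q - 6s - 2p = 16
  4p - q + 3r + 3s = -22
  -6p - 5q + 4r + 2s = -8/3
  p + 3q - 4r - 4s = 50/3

Row-reduce the augmented matrix:
R1 ← R1 / (-2).
R2 ← R2 − 4·R1.
R3 ← R3 + 6·R1.
R4 ← R4 − 1·R1.
R2 ← R2 / (-3).
R1 ← R1 − 1/2·R2.
R3 ← R3 + 2·R2.
R4 ← R4 − 5/2·R2.
R3 ← R3 / (2).
R1 ← R1 − 1/2·R3.
R2 ← R2 + 1·R3.
R4 ← R4 + 3/2·R3.
R4 ← R4 / (5).
R1 ← R1 + 5·R4.
R2 ← R2 − 16·R4.
R3 ← R3 − 13·R4.
Reading off the reduced rows gives p = -2, q = 0, r = -8/3, s = -2.

p = -2, q = 0, r = -8/3, s = -2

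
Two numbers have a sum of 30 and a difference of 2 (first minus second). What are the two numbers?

first number: 16, second number: 14

Let x = first number, y = second number.
  x + y = 30
  -y + x = 2
Row-reduce the augmented matrix:
R2 ← R2 − 1·R1.
R2 ← R2 / (-2).
R1 ← R1 − 1·R2.
Reading off the reduced rows gives x = 16, y = 14.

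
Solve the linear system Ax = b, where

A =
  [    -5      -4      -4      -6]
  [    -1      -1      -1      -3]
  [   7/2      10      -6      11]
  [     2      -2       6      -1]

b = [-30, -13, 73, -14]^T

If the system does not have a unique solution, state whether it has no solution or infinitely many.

Row-reduce:
R1 ← R1 / (-5).
R2 ← R2 + 1·R1.
R3 ← R3 − 7/2·R1.
R4 ← R4 − 2·R1.
R2 ← R2 / (-1/5).
R1 ← R1 − 4/5·R2.
R3 ← R3 − 36/5·R2.
R4 ← R4 + 18/5·R2.
R3 ← R3 / (-16).
R2 ← R2 − 1·R3.
R4 ← R4 − 8·R3.
Rank is 3 with 4 unknowns, leaving x_4 free.

infinitely many solutions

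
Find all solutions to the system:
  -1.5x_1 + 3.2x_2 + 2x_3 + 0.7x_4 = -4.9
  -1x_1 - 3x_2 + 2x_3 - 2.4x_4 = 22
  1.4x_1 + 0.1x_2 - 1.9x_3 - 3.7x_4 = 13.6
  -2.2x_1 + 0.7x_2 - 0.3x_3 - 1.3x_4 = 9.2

x_1 = -2, x_2 = -2, x_3 = 1, x_4 = -5

Row-reduce the augmented matrix:
R1 ← R1 / (-3/2).
R2 ← R2 + 1·R1.
R3 ← R3 − 7/5·R1.
R4 ← R4 + 11/5·R1.
R2 ← R2 / (-77/15).
R1 ← R1 + 32/15·R2.
R3 ← R3 − 463/150·R2.
R4 ← R4 + 599/150·R2.
R3 ← R3 / (283/770).
R1 ← R1 + 124/77·R3.
R2 ← R2 + 10/77·R3.
R4 ← R4 + 2889/770·R3.
R4 ← R4 / (-13809/283).
R1 ← R1 + 28551/1415·R4.
R2 ← R2 + 319/283·R4.
R3 ← R3 + 18366/1415·R4.
Reading off the reduced rows gives x_1 = -2, x_2 = -2, x_3 = 1, x_4 = -5.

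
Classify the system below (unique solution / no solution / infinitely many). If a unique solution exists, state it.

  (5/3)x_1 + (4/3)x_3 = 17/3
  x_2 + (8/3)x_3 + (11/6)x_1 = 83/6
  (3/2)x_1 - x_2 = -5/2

Row-reduce:
R1 ← R1 / (5/3).
R2 ← R2 − 11/6·R1.
R3 ← R3 − 3/2·R1.
R3 ← R3 + 1·R2.
Rank is 2 with 3 unknowns, leaving x_3 free.

infinitely many solutions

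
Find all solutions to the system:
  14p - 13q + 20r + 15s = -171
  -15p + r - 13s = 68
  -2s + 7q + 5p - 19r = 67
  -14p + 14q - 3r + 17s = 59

p = -3, q = 3, r = -3, s = -2

Row-reduce the augmented matrix:
R1 ← R1 / (14).
R2 ← R2 + 15·R1.
R3 ← R3 − 5·R1.
R4 ← R4 + 14·R1.
R2 ← R2 / (-195/14).
R1 ← R1 + 13/14·R2.
R3 ← R3 − 163/14·R2.
R4 ← R4 − 1·R2.
R3 ← R3 / (-1442/195).
R1 ← R1 + 1/15·R3.
R2 ← R2 + 314/195·R3.
R4 ← R4 − 3629/195·R3.
R4 ← R4 / (14540/721).
R1 ← R1 − 656/721·R4.
R2 ← R2 − 593/721·R4.
R3 ← R3 − 467/721·R4.
Reading off the reduced rows gives p = -3, q = 3, r = -3, s = -2.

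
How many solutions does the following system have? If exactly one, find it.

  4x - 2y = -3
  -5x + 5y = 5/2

x = -1, y = -1/2

Row-reduce the augmented matrix:
R1 ← R1 / (4).
R2 ← R2 + 5·R1.
R2 ← R2 / (5/2).
R1 ← R1 + 1/2·R2.
Reading off the reduced rows gives x = -1, y = -1/2.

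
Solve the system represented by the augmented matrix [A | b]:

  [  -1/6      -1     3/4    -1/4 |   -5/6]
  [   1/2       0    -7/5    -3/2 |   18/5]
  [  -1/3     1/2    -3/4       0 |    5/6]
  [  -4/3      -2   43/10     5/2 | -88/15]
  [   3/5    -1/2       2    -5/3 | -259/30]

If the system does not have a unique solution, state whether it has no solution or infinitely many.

no solution

Row-reduce:
R1 ← R1 / (-1/6).
R2 ← R2 − 1/2·R1.
R3 ← R3 + 1/3·R1.
R4 ← R4 + 4/3·R1.
R5 ← R5 − 3/5·R1.
R2 ← R2 / (-3).
R1 ← R1 − 6·R2.
R3 ← R3 − 5/2·R2.
R4 ← R4 − 6·R2.
R5 ← R5 + 41/10·R2.
R3 ← R3 / (-37/24).
R1 ← R1 + 14/5·R3.
R2 ← R2 + 17/60·R3.
R5 ← R5 − 2123/600·R3.
Swap R4 and R5.
R4 ← R4 / (-29387/11100).
R1 ← R1 + 93/185·R4.
R2 ← R2 − 371/370·R4.
R3 ← R3 − 33/37·R4.
Row 5 reduces to 0 = 3, a contradiction. The system is inconsistent.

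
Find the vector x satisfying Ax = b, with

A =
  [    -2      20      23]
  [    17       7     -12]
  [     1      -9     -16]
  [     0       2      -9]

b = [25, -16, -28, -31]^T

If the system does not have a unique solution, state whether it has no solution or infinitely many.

x_1 = 2, x_2 = -2, x_3 = 3

Row-reduce the augmented matrix:
R1 ← R1 / (-2).
R2 ← R2 − 17·R1.
R3 ← R3 − 1·R1.
R2 ← R2 / (177).
R1 ← R1 + 10·R2.
R3 ← R3 − 1·R2.
R4 ← R4 − 2·R2.
R3 ← R3 / (-980/177).
R1 ← R1 + 401/354·R3.
R2 ← R2 − 367/354·R3.
R4 ← R4 + 1960/177·R3.
R4 reduces to 0 = 0, so the extra equation is consistent.
Reading off the reduced rows gives x_1 = 2, x_2 = -2, x_3 = 3.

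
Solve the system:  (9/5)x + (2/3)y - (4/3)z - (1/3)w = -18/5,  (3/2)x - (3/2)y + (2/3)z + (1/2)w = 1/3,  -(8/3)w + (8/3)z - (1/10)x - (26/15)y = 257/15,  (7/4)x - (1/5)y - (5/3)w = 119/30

Row-reduce:
R1 ← R1 / (9/5).
R2 ← R2 − 3/2·R1.
R3 ← R3 + 1/10·R1.
R4 ← R4 − 7/4·R1.
R2 ← R2 / (-37/18).
R1 ← R1 − 10/27·R2.
R3 ← R3 + 229/135·R2.
R4 ← R4 + 229/270·R2.
R3 ← R3 / (1874/1665).
R1 ← R1 + 140/333·R3.
R2 ← R2 + 32/37·R3.
R4 ← R4 − 937/1665·R3.
Row 4 reduces to 0 = -1, a contradiction. The system is inconsistent.

no solution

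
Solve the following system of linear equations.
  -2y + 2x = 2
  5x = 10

x = 2, y = 1

Row-reduce the augmented matrix:
R1 ← R1 / (2).
R2 ← R2 − 5·R1.
R2 ← R2 / (5).
R1 ← R1 + 1·R2.
Reading off the reduced rows gives x = 2, y = 1.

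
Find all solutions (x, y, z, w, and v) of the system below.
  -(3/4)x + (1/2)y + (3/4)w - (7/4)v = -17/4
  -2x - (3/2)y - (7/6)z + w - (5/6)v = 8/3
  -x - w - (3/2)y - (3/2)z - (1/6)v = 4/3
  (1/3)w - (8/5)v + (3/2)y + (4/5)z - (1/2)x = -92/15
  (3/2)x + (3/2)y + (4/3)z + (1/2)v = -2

infinitely many solutions

Row-reduce:
R1 ← R1 / (-3/4).
R2 ← R2 + 2·R1.
R3 ← R3 + 1·R1.
R4 ← R4 + 1/2·R1.
R5 ← R5 − 3/2·R1.
R2 ← R2 / (-17/6).
R1 ← R1 + 2/3·R2.
R3 ← R3 + 13/6·R2.
R4 ← R4 − 7/6·R2.
R5 ← R5 − 5/2·R2.
R3 ← R3 / (-31/51).
R1 ← R1 − 14/51·R3.
R2 ← R2 − 7/17·R3.
R4 ← R4 − 163/510·R3.
R5 ← R5 − 31/102·R3.
R4 ← R4 / (-571/465).
R1 ← R1 + 41/31·R4.
R2 ← R2 + 15/31·R4.
R3 ← R3 − 63/31·R4.
Rank is 4 with 5 unknowns, leaving v free.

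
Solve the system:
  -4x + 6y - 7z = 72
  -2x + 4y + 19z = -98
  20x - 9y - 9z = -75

x = -6, y = 1, z = -6

Row-reduce the augmented matrix:
R1 ← R1 / (-4).
R2 ← R2 + 2·R1.
R3 ← R3 − 20·R1.
R1 ← R1 + 3/2·R2.
R3 ← R3 − 21·R2.
R3 ← R3 / (-1033/2).
R1 ← R1 − 71/2·R3.
R2 ← R2 − 45/2·R3.
Reading off the reduced rows gives x = -6, y = 1, z = -6.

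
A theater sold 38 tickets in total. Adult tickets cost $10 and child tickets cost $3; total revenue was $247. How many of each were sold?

Let a = adult tickets, c = child tickets.
  a + c = 38
  10a + 3c = 247
Row-reduce the augmented matrix:
R2 ← R2 − 10·R1.
R2 ← R2 / (-7).
R1 ← R1 − 1·R2.
Reading off the reduced rows gives a = 19, c = 19.

adult tickets: 19, child tickets: 19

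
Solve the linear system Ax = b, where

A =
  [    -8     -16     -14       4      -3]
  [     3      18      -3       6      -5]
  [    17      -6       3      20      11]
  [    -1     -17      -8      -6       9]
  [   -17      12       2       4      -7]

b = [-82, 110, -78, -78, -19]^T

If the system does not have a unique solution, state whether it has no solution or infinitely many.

Row-reduce the augmented matrix:
R1 ← R1 / (-8).
R2 ← R2 − 3·R1.
R3 ← R3 − 17·R1.
R4 ← R4 + 1·R1.
R5 ← R5 + 17·R1.
R2 ← R2 / (12).
R1 ← R1 − 2·R2.
R3 ← R3 + 40·R2.
R4 ← R4 + 15·R2.
R5 ← R5 − 46·R2.
R3 ← R3 / (-217/4).
R1 ← R1 − 25/8·R3.
R2 ← R2 + 11/16·R3.
R4 ← R4 + 265/16·R3.
R5 ← R5 − 507/8·R3.
R4 ← R4 / (-5841/434).
R1 ← R1 − 289/217·R4.
R2 ← R2 + 23/434·R4.
R3 ← R3 + 214/217·R4.
R5 ← R5 − 6347/217·R4.
R5 ← R5 / (59321/3186).
R1 ← R1 − 39719/35046·R5.
R2 ← R2 + 11777/35046·R5.
R3 ← R3 + 6593/35046·R5.
R4 ← R4 + 8515/17523·R5.
Reading off the reduced rows gives x_1 = 5, x_2 = 5, x_3 = -3, x_4 = -4, x_5 = -4.

x_1 = 5, x_2 = 5, x_3 = -3, x_4 = -4, x_5 = -4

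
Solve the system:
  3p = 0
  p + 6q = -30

p = 0, q = -5

From equation 2: p = -30 − 6·q.
Substitute into equation 1 and solve: q = -5.
Then p = 0.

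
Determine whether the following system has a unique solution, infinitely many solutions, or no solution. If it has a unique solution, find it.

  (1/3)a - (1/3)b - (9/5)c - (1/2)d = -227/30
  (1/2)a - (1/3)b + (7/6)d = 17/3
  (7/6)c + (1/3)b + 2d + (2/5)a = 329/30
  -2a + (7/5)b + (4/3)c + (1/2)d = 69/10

a = -3, b = -4, c = 3, d = 5

Row-reduce the augmented matrix:
R1 ← R1 / (1/3).
R2 ← R2 − 1/2·R1.
R3 ← R3 − 2/5·R1.
R4 ← R4 + 2·R1.
R2 ← R2 / (1/6).
R1 ← R1 + 1·R2.
R3 ← R3 − 11/15·R2.
R4 ← R4 + 3/5·R2.
R3 ← R3 / (-1283/150).
R1 ← R1 − 54/5·R3.
R2 ← R2 − 81/5·R3.
R4 ← R4 − 19/75·R3.
R4 ← R4 / (81353/19245).
R1 ← R1 − 3380/1283·R4.
R2 ← R2 − 1159/2566·R4.
R3 ← R3 − 875/1283·R4.
Reading off the reduced rows gives a = -3, b = -4, c = 3, d = 5.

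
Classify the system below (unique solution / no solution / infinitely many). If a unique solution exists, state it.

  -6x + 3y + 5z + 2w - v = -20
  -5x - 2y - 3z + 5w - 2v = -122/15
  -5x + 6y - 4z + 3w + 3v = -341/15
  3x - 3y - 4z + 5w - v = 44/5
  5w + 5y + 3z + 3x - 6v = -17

x = 5/3, y = -13/5, z = 0, w = -3/5, v = 1

Row-reduce the augmented matrix:
R1 ← R1 / (-6).
R2 ← R2 + 5·R1.
R3 ← R3 + 5·R1.
R4 ← R4 − 3·R1.
R5 ← R5 − 3·R1.
R2 ← R2 / (-9/2).
R1 ← R1 + 1/2·R2.
R3 ← R3 − 7/2·R2.
R4 ← R4 + 3/2·R2.
R5 ← R5 − 13/2·R2.
R3 ← R3 / (-371/27).
R1 ← R1 + 1/27·R3.
R2 ← R2 − 43/27·R3.
R4 ← R4 − 8/9·R3.
R5 ← R5 + 131/27·R3.
R4 ← R4 / (36/7).
R1 ← R1 + 5/7·R4.
R2 ← R2 + 2/7·R4.
R3 ← R3 + 2/7·R4.
R5 ← R5 − 66/7·R4.
R5 ← R5 / (-399/53).
R1 ← R1 − 17/106·R5.
R2 ← R2 − 29/53·R5.
R3 ← R3 + 14/53·R5.
R4 ← R4 + 19/106·R5.
Reading off the reduced rows gives x = 5/3, y = -13/5, z = 0, w = -3/5, v = 1.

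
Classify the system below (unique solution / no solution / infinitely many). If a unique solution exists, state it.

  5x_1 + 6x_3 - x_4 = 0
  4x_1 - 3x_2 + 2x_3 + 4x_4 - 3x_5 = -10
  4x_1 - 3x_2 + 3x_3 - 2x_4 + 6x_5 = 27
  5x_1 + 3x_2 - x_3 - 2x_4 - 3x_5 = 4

infinitely many solutions

Row-reduce:
R1 ← R1 / (5).
R2 ← R2 − 4·R1.
R3 ← R3 − 4·R1.
R4 ← R4 − 5·R1.
R2 ← R2 / (-3).
R3 ← R3 + 3·R2.
R4 ← R4 − 3·R2.
R1 ← R1 − 6/5·R3.
R2 ← R2 − 14/15·R3.
R4 ← R4 + 49/5·R3.
R4 ← R4 / (-55).
R1 ← R1 − 7·R4.
R2 ← R2 − 4·R4.
R3 ← R3 + 6·R4.
Rank is 4 with 5 unknowns, leaving x_5 free.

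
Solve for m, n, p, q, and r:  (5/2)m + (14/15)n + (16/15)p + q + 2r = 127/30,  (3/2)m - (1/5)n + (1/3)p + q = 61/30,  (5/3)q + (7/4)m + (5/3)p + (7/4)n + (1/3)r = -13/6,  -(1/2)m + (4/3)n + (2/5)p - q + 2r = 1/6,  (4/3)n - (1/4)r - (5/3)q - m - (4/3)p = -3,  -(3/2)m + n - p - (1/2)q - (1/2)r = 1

Row-reduce the augmented matrix:
R1 ← R1 / (5/2).
R2 ← R2 − 3/2·R1.
R3 ← R3 − 7/4·R1.
R4 ← R4 + 1/2·R1.
R5 ← R5 + 1·R1.
R6 ← R6 + 3/2·R1.
R2 ← R2 / (-19/25).
R1 ← R1 − 28/75·R2.
R3 ← R3 − 329/300·R2.
R4 ← R4 − 38/25·R2.
R5 ← R5 − 128/75·R2.
R6 ← R6 − 39/25·R2.
R3 ← R3 / (1633/3420).
R1 ← R1 − 236/855·R3.
R2 ← R2 − 23/57·R3.
R5 ← R5 + 1364/855·R3.
R6 ← R6 + 94/95·R3.
Swap R4 and R5.
R4 ← R4 / (23465/4899).
R1 ← R1 + 1450/4899·R4.
R2 ← R2 + 130/71·R4.
R3 ← R3 − 5280/1633·R4.
R6 ← R6 − 13457/3266·R4.
Swap R5 and R6.
R5 ← R5 / (87315/37544).
R1 ← R1 − 31477/28158·R5.
R2 ← R2 + 325/722·R5.
R3 ← R3 − 8910/4693·R5.
R4 ← R4 + 45047/18772·R5.
R6 reduces to 0 = 0, so the extra equation is consistent.
Reading off the reduced rows gives m = -1, n = -1, p = -5, q = 5, r = 4.

m = -1, n = -1, p = -5, q = 5, r = 4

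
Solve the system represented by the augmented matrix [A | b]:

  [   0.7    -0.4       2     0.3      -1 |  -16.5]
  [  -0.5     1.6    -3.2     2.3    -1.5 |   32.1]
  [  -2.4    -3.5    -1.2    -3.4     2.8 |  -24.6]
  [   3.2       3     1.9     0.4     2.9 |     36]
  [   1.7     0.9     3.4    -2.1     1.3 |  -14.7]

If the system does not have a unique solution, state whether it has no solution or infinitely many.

x_1 = 3, x_2 = 6, x_3 = -6, x_4 = 6, x_5 = 6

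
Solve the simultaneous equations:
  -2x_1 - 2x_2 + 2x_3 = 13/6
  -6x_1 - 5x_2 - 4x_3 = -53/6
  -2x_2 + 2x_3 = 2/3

Row-reduce the augmented matrix:
R1 ← R1 / (-2).
R2 ← R2 + 6·R1.
R1 ← R1 − 1·R2.
R3 ← R3 + 2·R2.
R3 ← R3 / (-18).
R1 ← R1 − 9·R3.
R2 ← R2 + 10·R3.
Reading off the reduced rows gives x_1 = -3/4, x_2 = 4/3, x_3 = 5/3.

x_1 = -3/4, x_2 = 4/3, x_3 = 5/3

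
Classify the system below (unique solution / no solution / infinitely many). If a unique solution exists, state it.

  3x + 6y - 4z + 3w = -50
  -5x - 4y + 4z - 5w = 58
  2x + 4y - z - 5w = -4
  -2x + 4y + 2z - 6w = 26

x = -3, y = -2, z = 5, w = -3

Row-reduce the augmented matrix:
R1 ← R1 / (3).
R2 ← R2 + 5·R1.
R3 ← R3 − 2·R1.
R4 ← R4 + 2·R1.
R2 ← R2 / (6).
R1 ← R1 − 2·R2.
R4 ← R4 − 8·R2.
R3 ← R3 / (5/3).
R1 ← R1 + 4/9·R3.
R2 ← R2 + 4/9·R3.
R4 ← R4 − 26/9·R3.
R4 ← R4 / (122/15).
R1 ← R1 + 13/15·R4.
R2 ← R2 + 28/15·R4.
R3 ← R3 + 21/5·R4.
Reading off the reduced rows gives x = -3, y = -2, z = 5, w = -3.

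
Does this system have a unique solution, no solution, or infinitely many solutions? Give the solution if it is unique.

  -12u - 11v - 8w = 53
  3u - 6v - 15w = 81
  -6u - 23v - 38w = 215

infinitely many solutions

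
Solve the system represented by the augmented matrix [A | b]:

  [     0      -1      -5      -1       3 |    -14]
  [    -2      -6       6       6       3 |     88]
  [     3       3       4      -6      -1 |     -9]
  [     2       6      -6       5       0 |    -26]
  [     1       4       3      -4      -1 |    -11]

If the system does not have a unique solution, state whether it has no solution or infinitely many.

Row-reduce the augmented matrix:
Swap R1 and R2.
R1 ← R1 / (-2).
R3 ← R3 − 3·R1.
R4 ← R4 − 2·R1.
R5 ← R5 − 1·R1.
R2 ← R2 / (-1).
R1 ← R1 − 3·R2.
R3 ← R3 + 6·R2.
R5 ← R5 − 1·R2.
R3 ← R3 / (43).
R1 ← R1 + 18·R3.
R2 ← R2 − 5·R3.
R5 ← R5 − 1·R3.
R4 ← R4 / (11).
R1 ← R1 + 96/43·R4.
R2 ← R2 + 2/43·R4.
R3 ← R3 − 9/43·R4.
R5 ← R5 + 95/43·R4.
R5 ← R5 / (2100/473).
R1 ← R1 − 1929/946·R5.
R2 ← R2 + 1231/946·R5.
R3 ← R3 + 373/946·R5.
R4 ← R4 − 3/11·R5.
Reading off the reduced rows gives x_1 = 1, x_2 = -2, x_3 = 6, x_4 = 4, x_5 = 6.

x_1 = 1, x_2 = -2, x_3 = 6, x_4 = 4, x_5 = 6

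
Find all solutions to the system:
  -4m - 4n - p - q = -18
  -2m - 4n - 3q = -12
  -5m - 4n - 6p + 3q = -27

Row-reduce:
R1 ← R1 / (-4).
R2 ← R2 + 2·R1.
R3 ← R3 + 5·R1.
R2 ← R2 / (-2).
R1 ← R1 − 1·R2.
R3 ← R3 − 1·R2.
R3 ← R3 / (-9/2).
R1 ← R1 − 1/2·R3.
R2 ← R2 + 1/4·R3.
Rank is 3 with 4 unknowns, leaving q free.

infinitely many solutions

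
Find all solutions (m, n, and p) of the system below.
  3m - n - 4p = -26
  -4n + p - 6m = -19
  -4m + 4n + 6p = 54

Row-reduce the augmented matrix:
R1 ← R1 / (3).
R2 ← R2 + 6·R1.
R3 ← R3 + 4·R1.
R2 ← R2 / (-6).
R1 ← R1 + 1/3·R2.
R3 ← R3 − 8/3·R2.
R3 ← R3 / (-22/9).
R1 ← R1 + 17/18·R3.
R2 ← R2 − 7/6·R3.
Reading off the reduced rows gives m = 0, n = 6, p = 5.

m = 0, n = 6, p = 5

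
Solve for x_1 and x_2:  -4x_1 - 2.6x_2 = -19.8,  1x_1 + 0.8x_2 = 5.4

x_1 = 3, x_2 = 3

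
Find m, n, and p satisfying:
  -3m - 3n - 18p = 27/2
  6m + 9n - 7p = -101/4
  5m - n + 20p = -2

m = 0, n = -3, p = -1/4

Row-reduce the augmented matrix:
R1 ← R1 / (-3).
R2 ← R2 − 6·R1.
R3 ← R3 − 5·R1.
R2 ← R2 / (3).
R1 ← R1 − 1·R2.
R3 ← R3 + 6·R2.
R3 ← R3 / (-96).
R1 ← R1 − 61/3·R3.
R2 ← R2 + 43/3·R3.
Reading off the reduced rows gives m = 0, n = -3, p = -1/4.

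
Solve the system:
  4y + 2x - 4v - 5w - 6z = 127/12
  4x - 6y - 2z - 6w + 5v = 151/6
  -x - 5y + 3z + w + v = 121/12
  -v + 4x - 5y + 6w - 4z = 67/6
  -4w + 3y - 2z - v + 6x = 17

x = 8/3, y = -3, z = 1, w = -9/4, v = -3

Row-reduce the augmented matrix:
R1 ← R1 / (2).
R2 ← R2 − 4·R1.
R3 ← R3 + 1·R1.
R4 ← R4 − 4·R1.
R5 ← R5 − 6·R1.
R2 ← R2 / (-14).
R1 ← R1 − 2·R2.
R3 ← R3 + 3·R2.
R4 ← R4 + 13·R2.
R5 ← R5 + 9·R2.
R3 ← R3 / (-15/7).
R1 ← R1 + 11/7·R3.
R2 ← R2 + 5/7·R3.
R4 ← R4 + 9/7·R3.
R5 ← R5 − 67/7·R3.
R4 ← R4 / (137/10).
R1 ← R1 + 1/5·R4.
R2 ← R2 − 1/2·R4.
R3 ← R3 − 11/10·R4.
R5 ← R5 + 21/10·R4.
R5 ← R5 / (-6040/411).
R1 ← R1 − 2131/822·R5.
R2 ← R2 − 179/411·R5.
R3 ← R3 − 1637/822·R5.
R4 ← R4 + 28/137·R5.
Reading off the reduced rows gives x = 8/3, y = -3, z = 1, w = -9/4, v = -3.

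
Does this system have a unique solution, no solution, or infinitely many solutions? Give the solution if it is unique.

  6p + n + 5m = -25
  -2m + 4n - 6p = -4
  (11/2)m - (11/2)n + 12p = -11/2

no solution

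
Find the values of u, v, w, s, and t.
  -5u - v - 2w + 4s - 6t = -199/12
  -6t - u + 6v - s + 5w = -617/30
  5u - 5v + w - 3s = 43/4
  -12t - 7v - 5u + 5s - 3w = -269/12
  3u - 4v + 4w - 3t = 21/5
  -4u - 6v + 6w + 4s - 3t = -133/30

u = 12/5, v = -3/4, w = 0, s = 5/3, t = 2

Row-reduce the augmented matrix:
R1 ← R1 / (-5).
R2 ← R2 + 1·R1.
R3 ← R3 − 5·R1.
R4 ← R4 + 5·R1.
R5 ← R5 − 3·R1.
R6 ← R6 + 4·R1.
R2 ← R2 / (31/5).
R1 ← R1 − 1/5·R2.
R3 ← R3 + 6·R2.
R4 ← R4 + 6·R2.
R5 ← R5 + 23/5·R2.
R6 ← R6 + 26/5·R2.
R3 ← R3 / (131/31).
R1 ← R1 − 7/31·R3.
R2 ← R2 − 27/31·R3.
R4 ← R4 − 131/31·R3.
R5 ← R5 − 211/31·R3.
R6 ← R6 − 376/31·R3.
Swap R4 and R5.
R4 ← R4 / (296/131).
R1 ← R1 + 92/131·R4.
R2 ← R2 + 18/131·R4.
R3 ← R3 + 23/131·R4.
R6 ← R6 − 186/131·R4.
Swap R5 and R6.
R5 ← R5 / (3543/148).
R1 ← R1 − 303/74·R5.
R2 ← R2 − 273/148·R5.
R3 ← R3 + 585/296·R5.
R4 ← R4 − 915/296·R5.
R6 reduces to 0 = 0, so the extra equation is consistent.
Reading off the reduced rows gives u = 12/5, v = -3/4, w = 0, s = 5/3, t = 2.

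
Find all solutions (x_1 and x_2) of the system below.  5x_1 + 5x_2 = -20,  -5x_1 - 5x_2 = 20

infinitely many solutions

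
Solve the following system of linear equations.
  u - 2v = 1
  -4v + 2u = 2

infinitely many solutions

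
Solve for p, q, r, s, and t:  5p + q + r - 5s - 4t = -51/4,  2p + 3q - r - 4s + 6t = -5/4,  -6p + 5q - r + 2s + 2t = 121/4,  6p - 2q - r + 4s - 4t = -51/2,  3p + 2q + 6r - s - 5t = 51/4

Row-reduce the augmented matrix:
R1 ← R1 / (5).
R2 ← R2 − 2·R1.
R3 ← R3 + 6·R1.
R4 ← R4 − 6·R1.
R5 ← R5 − 3·R1.
R2 ← R2 / (13/5).
R1 ← R1 − 1/5·R2.
R3 ← R3 − 31/5·R2.
R4 ← R4 + 16/5·R2.
R5 ← R5 − 7/5·R2.
R3 ← R3 / (46/13).
R1 ← R1 − 4/13·R3.
R2 ← R2 + 7/13·R3.
R4 ← R4 + 51/13·R3.
R5 ← R5 − 80/13·R3.
R4 ← R4 / (193/23).
R1 ← R1 + 21/23·R4.
R2 ← R2 + 15/23·R4.
R3 ← R3 − 5/23·R4.
R5 ← R5 − 40/23·R4.
R5 ← R5 / (6253/193).
R1 ← R1 + 190/193·R5.
R2 ← R2 + 246/193·R5.
R3 ← R3 + 1076/193·R5.
R4 ← R4 + 300/193·R5.
Reading off the reduced rows gives p = -3, q = 11/4, r = 3, s = 1/2, t = 1/4.

p = -3, q = 11/4, r = 3, s = 1/2, t = 1/4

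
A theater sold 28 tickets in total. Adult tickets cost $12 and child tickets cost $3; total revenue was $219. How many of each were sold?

adult tickets: 15, child tickets: 13

Let a = adult tickets, c = child tickets.
  a + c = 28
  12a + 3c = 219
From equation 1: a = 28 − c.
Substitute into equation 2 and solve: c = 13.
Then a = 15.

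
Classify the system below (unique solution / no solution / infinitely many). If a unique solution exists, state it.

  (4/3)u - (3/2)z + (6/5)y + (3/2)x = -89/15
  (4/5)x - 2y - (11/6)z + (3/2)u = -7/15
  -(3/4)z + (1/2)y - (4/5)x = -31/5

Row-reduce:
R1 ← R1 / (3/2).
R2 ← R2 − 4/5·R1.
R3 ← R3 + 4/5·R1.
R2 ← R2 / (-66/25).
R1 ← R1 − 4/5·R2.
R3 ← R3 − 57/50·R2.
R3 ← R3 / (-527/264).
R1 ← R1 + 130/99·R3.
R2 ← R2 − 155/396·R3.
Rank is 3 with 4 unknowns, leaving u free.

infinitely many solutions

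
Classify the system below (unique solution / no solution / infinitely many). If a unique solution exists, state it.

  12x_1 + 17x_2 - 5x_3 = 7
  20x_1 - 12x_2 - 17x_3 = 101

infinitely many solutions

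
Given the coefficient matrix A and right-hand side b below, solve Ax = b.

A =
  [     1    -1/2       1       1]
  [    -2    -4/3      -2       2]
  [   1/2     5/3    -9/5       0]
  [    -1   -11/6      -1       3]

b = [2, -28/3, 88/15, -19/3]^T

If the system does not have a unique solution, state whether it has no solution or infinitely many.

no solution

Row-reduce:
R2 ← R2 + 2·R1.
R3 ← R3 − 1/2·R1.
R4 ← R4 + 1·R1.
R2 ← R2 / (-7/3).
R1 ← R1 + 1/2·R2.
R3 ← R3 − 23/12·R2.
R4 ← R4 + 7/3·R2.
R3 ← R3 / (-23/10).
R1 ← R1 − 1·R3.
Row 4 reduces to 0 = 1, a contradiction. The system is inconsistent.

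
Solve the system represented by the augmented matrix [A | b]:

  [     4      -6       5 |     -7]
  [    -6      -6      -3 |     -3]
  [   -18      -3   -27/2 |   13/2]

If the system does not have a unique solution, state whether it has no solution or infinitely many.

no solution

Row-reduce:
R1 ← R1 / (4).
R2 ← R2 + 6·R1.
R3 ← R3 + 18·R1.
R2 ← R2 / (-15).
R1 ← R1 + 3/2·R2.
R3 ← R3 + 30·R2.
Row 3 reduces to 0 = 2, a contradiction. The system is inconsistent.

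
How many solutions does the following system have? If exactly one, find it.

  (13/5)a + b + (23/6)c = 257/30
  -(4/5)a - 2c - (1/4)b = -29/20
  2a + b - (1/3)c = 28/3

Row-reduce:
R1 ← R1 / (13/5).
R2 ← R2 + 4/5·R1.
R3 ← R3 − 2·R1.
R2 ← R2 / (3/52).
R1 ← R1 − 5/13·R2.
R3 ← R3 − 3/13·R2.
Row 3 reduces to 0 = -2, a contradiction. The system is inconsistent.

no solution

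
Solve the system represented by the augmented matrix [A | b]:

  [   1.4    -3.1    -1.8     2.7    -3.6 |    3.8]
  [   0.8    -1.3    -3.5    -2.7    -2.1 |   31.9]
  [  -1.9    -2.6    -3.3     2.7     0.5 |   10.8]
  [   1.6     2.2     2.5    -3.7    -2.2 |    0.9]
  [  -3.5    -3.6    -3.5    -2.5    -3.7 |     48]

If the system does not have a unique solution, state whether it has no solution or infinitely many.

Row-reduce the augmented matrix:
R1 ← R1 / (7/5).
R2 ← R2 − 4/5·R1.
R3 ← R3 + 19/10·R1.
R4 ← R4 − 8/5·R1.
R5 ← R5 + 7/2·R1.
R2 ← R2 / (33/70).
R1 ← R1 + 31/14·R2.
R3 ← R3 + 953/140·R2.
R4 ← R4 − 201/35·R2.
R5 ← R5 + 227/20·R2.
R3 ← R3 / (-27343/660).
R1 ← R1 + 851/66·R3.
R2 ← R2 + 173/33·R3.
R4 ← R4 − 3813/110·R3.
R5 ← R5 + 44551/660·R3.
R4 ← R4 / (-56603/54686).
R1 ← R1 + 675/739·R4.
R2 ← R2 + 56133/27343·R4.
R3 ← R3 − 36234/27343·R4.
R5 ← R5 + 1155149/136715·R4.
R5 ← R5 / (2466661/283015).
R1 ← R1 − 18679/56603·R5.
R2 ← R2 − 227273/56603·R5.
R3 ← R3 + 120051/56603·R5.
R4 ← R4 − 95753/56603·R5.
Reading off the reduced rows gives x_1 = -2, x_2 = -3, x_3 = -4, x_4 = -5, x_5 = -1.

x_1 = -2, x_2 = -3, x_3 = -4, x_4 = -5, x_5 = -1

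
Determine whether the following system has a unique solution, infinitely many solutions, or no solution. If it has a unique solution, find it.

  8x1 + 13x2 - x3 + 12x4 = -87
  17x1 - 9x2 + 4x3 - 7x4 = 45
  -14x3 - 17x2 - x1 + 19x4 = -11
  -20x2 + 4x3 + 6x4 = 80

Row-reduce the augmented matrix:
R1 ← R1 / (8).
R2 ← R2 − 17·R1.
R3 ← R3 + 1·R1.
R2 ← R2 / (-293/8).
R1 ← R1 − 13/8·R2.
R3 ← R3 + 123/8·R2.
R4 ← R4 + 20·R2.
R3 ← R3 / (-4892/293).
R1 ← R1 − 43/293·R3.
R2 ← R2 + 49/293·R3.
R4 ← R4 − 192/293·R3.
R4 ← R4 / (30682/1223).
R1 ← R1 − 438/1223·R4.
R2 ← R2 − 667/1223·R4.
R3 ← R3 + 2501/1223·R4.
Reading off the reduced rows gives x1 = -1, x2 = -4, x3 = 3, x4 = -2.

x1 = -1, x2 = -4, x3 = 3, x4 = -2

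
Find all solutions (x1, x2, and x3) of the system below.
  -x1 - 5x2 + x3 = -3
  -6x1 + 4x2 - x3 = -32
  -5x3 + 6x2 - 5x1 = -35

x1 = 5, x2 = 0, x3 = 2

Row-reduce the augmented matrix:
R1 ← R1 / (-1).
R2 ← R2 + 6·R1.
R3 ← R3 + 5·R1.
R2 ← R2 / (34).
R1 ← R1 − 5·R2.
R3 ← R3 − 31·R2.
R3 ← R3 / (-123/34).
R1 ← R1 − 1/34·R3.
R2 ← R2 + 7/34·R3.
Reading off the reduced rows gives x1 = 5, x2 = 0, x3 = 2.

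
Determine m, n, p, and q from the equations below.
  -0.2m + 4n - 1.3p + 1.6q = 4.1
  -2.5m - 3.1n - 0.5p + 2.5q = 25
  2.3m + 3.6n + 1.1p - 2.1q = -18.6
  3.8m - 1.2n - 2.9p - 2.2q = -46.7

m = -5, n = 0, p = 5, q = 6

Row-reduce the augmented matrix:
R1 ← R1 / (-1/5).
R2 ← R2 + 5/2·R1.
R3 ← R3 − 23/10·R1.
R4 ← R4 − 19/5·R1.
R2 ← R2 / (-531/10).
R1 ← R1 + 20·R2.
R3 ← R3 − 248/5·R2.
R4 ← R4 − 374/5·R2.
R3 ← R3 / (1017/1180).
R1 ← R1 − 67/118·R3.
R2 ← R2 + 35/118·R3.
R4 ← R4 + 1597/295·R3.
R4 ← R4 / (149021/45765).
R1 ← R1 + 12613/9153·R4.
R2 ← R2 − 2870/9153·R4.
R3 ← R3 + 494/9153·R4.
Reading off the reduced rows gives m = -5, n = 0, p = 5, q = 6.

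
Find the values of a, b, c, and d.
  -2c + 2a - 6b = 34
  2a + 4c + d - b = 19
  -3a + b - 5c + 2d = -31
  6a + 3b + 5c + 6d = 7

a = 4, b = -5, c = 2, d = -2

Row-reduce the augmented matrix:
R1 ← R1 / (2).
R2 ← R2 − 2·R1.
R3 ← R3 + 3·R1.
R4 ← R4 − 6·R1.
R2 ← R2 / (5).
R1 ← R1 + 3·R2.
R3 ← R3 + 8·R2.
R4 ← R4 − 21·R2.
R3 ← R3 / (8/5).
R1 ← R1 − 13/5·R3.
R2 ← R2 − 6/5·R3.
R4 ← R4 + 71/5·R3.
R4 ← R4 / (135/4).
R1 ← R1 + 21/4·R4.
R2 ← R2 + 5/2·R4.
R3 ← R3 − 9/4·R4.
Reading off the reduced rows gives a = 4, b = -5, c = 2, d = -2.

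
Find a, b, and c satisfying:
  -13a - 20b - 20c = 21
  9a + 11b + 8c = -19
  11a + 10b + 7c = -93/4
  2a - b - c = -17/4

Row-reduce the augmented matrix:
R1 ← R1 / (-13).
R2 ← R2 − 9·R1.
R3 ← R3 − 11·R1.
R4 ← R4 − 2·R1.
R2 ← R2 / (-37/13).
R1 ← R1 − 20/13·R2.
R3 ← R3 + 90/13·R2.
R4 ← R4 + 53/13·R2.
R3 ← R3 / (159/37).
R1 ← R1 + 60/37·R3.
R2 ← R2 − 76/37·R3.
R4 ← R4 − 159/37·R3.
R4 reduces to 0 = 0, so the extra equation is consistent.
Reading off the reduced rows gives a = -2, b = -1, c = 5/4.

a = -2, b = -1, c = 5/4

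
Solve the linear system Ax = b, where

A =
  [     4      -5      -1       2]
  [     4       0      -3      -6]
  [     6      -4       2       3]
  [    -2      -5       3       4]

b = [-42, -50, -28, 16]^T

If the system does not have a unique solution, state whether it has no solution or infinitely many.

x_1 = -5, x_2 = 4, x_3 = 6, x_4 = 2

Row-reduce the augmented matrix:
R1 ← R1 / (4).
R2 ← R2 − 4·R1.
R3 ← R3 − 6·R1.
R4 ← R4 + 2·R1.
R2 ← R2 / (5).
R1 ← R1 + 5/4·R2.
R3 ← R3 − 7/2·R2.
R4 ← R4 + 15/2·R2.
R3 ← R3 / (49/10).
R1 ← R1 + 3/4·R3.
R2 ← R2 + 2/5·R3.
R4 ← R4 + 1/2·R3.
R4 ← R4 / (-45/7).
R1 ← R1 + 9/14·R4.
R2 ← R2 + 8/7·R4.
R3 ← R3 − 8/7·R4.
Reading off the reduced rows gives x_1 = -5, x_2 = 4, x_3 = 6, x_4 = 2.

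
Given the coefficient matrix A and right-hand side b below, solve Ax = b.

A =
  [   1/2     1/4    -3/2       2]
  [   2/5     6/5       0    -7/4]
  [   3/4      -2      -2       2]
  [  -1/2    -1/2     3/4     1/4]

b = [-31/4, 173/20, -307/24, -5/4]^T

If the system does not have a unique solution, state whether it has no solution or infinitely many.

x_1 = 5/2, x_2 = 2, x_3 = 7/3, x_4 = -3

Row-reduce the augmented matrix:
R1 ← R1 / (1/2).
R2 ← R2 − 2/5·R1.
R3 ← R3 − 3/4·R1.
R4 ← R4 + 1/2·R1.
R1 ← R1 − 1/2·R2.
R3 ← R3 + 19/8·R2.
R4 ← R4 + 1/4·R2.
R3 ← R3 / (31/10).
R1 ← R1 + 18/5·R3.
R2 ← R2 − 6/5·R3.
R4 ← R4 + 9/20·R3.
R4 ← R4 / (223/1984).
R1 ← R1 + 293/62·R4.
R2 ← R2 − 29/248·R4.
R3 ← R3 + 1433/496·R4.
Reading off the reduced rows gives x_1 = 5/2, x_2 = 2, x_3 = 7/3, x_4 = -3.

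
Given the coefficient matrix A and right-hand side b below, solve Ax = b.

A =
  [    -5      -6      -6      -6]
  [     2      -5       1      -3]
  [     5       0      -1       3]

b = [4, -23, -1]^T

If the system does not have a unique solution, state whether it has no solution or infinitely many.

infinitely many solutions

Row-reduce:
R1 ← R1 / (-5).
R2 ← R2 − 2·R1.
R3 ← R3 − 5·R1.
R2 ← R2 / (-37/5).
R1 ← R1 − 6/5·R2.
R3 ← R3 + 6·R2.
R3 ← R3 / (-217/37).
R1 ← R1 − 36/37·R3.
R2 ← R2 − 7/37·R3.
Rank is 3 with 4 unknowns, leaving x_4 free.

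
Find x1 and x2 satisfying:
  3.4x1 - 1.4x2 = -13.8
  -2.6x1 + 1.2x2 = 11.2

Row-reduce the augmented matrix:
R1 ← R1 / (17/5).
R2 ← R2 + 13/5·R1.
R2 ← R2 / (11/85).
R1 ← R1 + 7/17·R2.
Reading off the reduced rows gives x1 = -2, x2 = 5.

x1 = -2, x2 = 5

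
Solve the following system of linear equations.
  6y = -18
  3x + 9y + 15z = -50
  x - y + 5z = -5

Row-reduce:
Swap R1 and R2.
R1 ← R1 / (3).
R3 ← R3 − 1·R1.
R2 ← R2 / (6).
R1 ← R1 − 3·R2.
R3 ← R3 + 4·R2.
Row 3 reduces to 0 = -1/3, a contradiction. The system is inconsistent.

no solution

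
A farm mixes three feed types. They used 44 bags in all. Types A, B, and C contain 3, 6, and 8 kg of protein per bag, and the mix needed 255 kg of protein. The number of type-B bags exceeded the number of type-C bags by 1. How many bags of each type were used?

Let a = type-A bags, b = type-B bags, c = type-C bags.
  a + b + c = 44
  3a + 6b + 8c = 255
  b - c = 1
Row-reduce the augmented matrix:
R2 ← R2 − 3·R1.
R2 ← R2 / (3).
R1 ← R1 − 1·R2.
R3 ← R3 − 1·R2.
R3 ← R3 / (-8/3).
R1 ← R1 + 2/3·R3.
R2 ← R2 − 5/3·R3.
Reading off the reduced rows gives a = 13, b = 16, c = 15.

type-A bags: 13, type-B bags: 16, type-C bags: 15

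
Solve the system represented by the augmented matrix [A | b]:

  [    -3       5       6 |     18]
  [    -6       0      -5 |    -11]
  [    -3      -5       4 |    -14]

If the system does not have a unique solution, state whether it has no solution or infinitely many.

Row-reduce the augmented matrix:
R1 ← R1 / (-3).
R2 ← R2 + 6·R1.
R3 ← R3 + 3·R1.
R2 ← R2 / (-10).
R1 ← R1 + 5/3·R2.
R3 ← R3 + 10·R2.
R3 ← R3 / (15).
R1 ← R1 − 5/6·R3.
R2 ← R2 − 17/10·R3.
Reading off the reduced rows gives x_1 = 1, x_2 = 3, x_3 = 1.

x_1 = 1, x_2 = 3, x_3 = 1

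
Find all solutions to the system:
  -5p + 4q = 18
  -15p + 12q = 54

infinitely many solutions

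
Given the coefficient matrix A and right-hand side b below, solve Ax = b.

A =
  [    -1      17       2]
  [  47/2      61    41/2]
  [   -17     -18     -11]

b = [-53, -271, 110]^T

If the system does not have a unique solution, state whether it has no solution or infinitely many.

infinitely many solutions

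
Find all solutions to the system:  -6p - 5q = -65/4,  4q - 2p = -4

Row-reduce the augmented matrix:
R1 ← R1 / (-6).
R2 ← R2 + 2·R1.
R2 ← R2 / (17/3).
R1 ← R1 − 5/6·R2.
Reading off the reduced rows gives p = 5/2, q = 1/4.

p = 5/2, q = 1/4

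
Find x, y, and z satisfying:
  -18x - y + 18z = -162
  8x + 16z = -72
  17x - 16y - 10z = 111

x = 3, y = 0, z = -6

Row-reduce the augmented matrix:
R1 ← R1 / (-18).
R2 ← R2 − 8·R1.
R3 ← R3 − 17·R1.
R2 ← R2 / (-4/9).
R1 ← R1 − 1/18·R2.
R3 ← R3 + 305/18·R2.
R3 ← R3 / (-908).
R1 ← R1 − 2·R3.
R2 ← R2 + 54·R3.
Reading off the reduced rows gives x = 3, y = 0, z = -6.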